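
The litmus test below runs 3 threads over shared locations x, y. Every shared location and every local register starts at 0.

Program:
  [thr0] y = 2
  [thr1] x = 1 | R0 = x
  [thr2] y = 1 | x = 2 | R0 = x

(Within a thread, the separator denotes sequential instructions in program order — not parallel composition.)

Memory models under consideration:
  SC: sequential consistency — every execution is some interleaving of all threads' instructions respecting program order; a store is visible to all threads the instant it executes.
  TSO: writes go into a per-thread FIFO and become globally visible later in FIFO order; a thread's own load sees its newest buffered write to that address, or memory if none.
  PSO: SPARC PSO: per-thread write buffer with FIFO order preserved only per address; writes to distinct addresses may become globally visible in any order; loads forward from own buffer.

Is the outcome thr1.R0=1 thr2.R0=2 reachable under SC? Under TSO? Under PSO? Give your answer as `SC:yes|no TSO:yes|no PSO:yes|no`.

SC:yes TSO:yes PSO:yes

outcome vector order: (thr1.R0,thr2.R0)
[SC] allowed = {(1,1), (1,2), (2,2)}
[TSO] allowed = {(1,1), (1,2), (2,2)}
[PSO] allowed = {(1,1), (1,2), (2,2)}
target (1,2) ∈ {SC,TSO,PSO}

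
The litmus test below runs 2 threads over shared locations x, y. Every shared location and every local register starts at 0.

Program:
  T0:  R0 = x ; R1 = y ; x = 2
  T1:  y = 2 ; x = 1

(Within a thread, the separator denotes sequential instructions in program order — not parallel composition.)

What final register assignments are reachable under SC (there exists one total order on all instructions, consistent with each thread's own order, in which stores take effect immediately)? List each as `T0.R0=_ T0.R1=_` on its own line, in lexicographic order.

outcome vector order: (T0.R0,T0.R1)
|SC outcomes| = 3

T0.R0=0 T0.R1=0
T0.R0=0 T0.R1=2
T0.R0=1 T0.R1=2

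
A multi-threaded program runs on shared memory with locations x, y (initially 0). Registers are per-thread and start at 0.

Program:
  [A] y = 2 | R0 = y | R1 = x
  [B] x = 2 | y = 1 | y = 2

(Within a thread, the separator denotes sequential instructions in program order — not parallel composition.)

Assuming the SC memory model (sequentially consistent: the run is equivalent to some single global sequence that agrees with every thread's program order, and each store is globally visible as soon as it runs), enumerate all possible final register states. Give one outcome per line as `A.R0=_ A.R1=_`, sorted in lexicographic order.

outcome vector order: (A.R0,A.R1)
|SC outcomes| = 3

A.R0=1 A.R1=2
A.R0=2 A.R1=0
A.R0=2 A.R1=2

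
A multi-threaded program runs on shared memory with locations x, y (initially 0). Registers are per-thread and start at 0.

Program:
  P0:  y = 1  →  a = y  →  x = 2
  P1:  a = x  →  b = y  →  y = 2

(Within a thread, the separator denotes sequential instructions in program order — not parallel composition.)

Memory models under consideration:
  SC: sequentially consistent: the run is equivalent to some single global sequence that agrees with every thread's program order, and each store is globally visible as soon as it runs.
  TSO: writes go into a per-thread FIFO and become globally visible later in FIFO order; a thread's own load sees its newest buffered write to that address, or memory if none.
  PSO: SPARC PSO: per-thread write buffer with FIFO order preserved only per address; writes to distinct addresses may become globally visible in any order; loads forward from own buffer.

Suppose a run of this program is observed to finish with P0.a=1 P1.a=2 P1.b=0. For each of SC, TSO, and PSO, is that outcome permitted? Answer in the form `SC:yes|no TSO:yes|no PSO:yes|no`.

outcome vector order: (P0.a,P1.a,P1.b)
under SC → (1,0,0) (1,0,1) (1,2,1) (2,0,0) (2,0,1)
under TSO → (1,0,0) (1,0,1) (1,2,1) (2,0,0) (2,0,1)
under PSO → (1,0,0) (1,0,1) (1,2,0) (1,2,1) (2,0,0) (2,0,1)
target (1,2,0) ∈ {PSO}

SC:no TSO:no PSO:yes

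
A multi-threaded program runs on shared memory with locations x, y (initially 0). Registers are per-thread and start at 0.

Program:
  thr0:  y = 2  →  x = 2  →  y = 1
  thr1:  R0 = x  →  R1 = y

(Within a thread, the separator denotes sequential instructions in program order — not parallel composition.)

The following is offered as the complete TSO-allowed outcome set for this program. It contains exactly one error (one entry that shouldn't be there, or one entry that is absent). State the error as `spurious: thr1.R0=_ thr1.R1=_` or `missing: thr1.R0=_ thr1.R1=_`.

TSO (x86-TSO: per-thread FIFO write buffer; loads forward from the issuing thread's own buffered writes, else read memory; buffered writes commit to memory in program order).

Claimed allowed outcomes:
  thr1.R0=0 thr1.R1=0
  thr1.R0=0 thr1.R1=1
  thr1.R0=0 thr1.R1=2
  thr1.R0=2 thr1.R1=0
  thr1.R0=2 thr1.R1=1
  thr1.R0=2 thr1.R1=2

spurious: thr1.R0=2 thr1.R1=0

outcome vector order: (thr1.R0,thr1.R1)
under TSO → 00; 01; 02; 21; 22
claimed∖TSO = {20}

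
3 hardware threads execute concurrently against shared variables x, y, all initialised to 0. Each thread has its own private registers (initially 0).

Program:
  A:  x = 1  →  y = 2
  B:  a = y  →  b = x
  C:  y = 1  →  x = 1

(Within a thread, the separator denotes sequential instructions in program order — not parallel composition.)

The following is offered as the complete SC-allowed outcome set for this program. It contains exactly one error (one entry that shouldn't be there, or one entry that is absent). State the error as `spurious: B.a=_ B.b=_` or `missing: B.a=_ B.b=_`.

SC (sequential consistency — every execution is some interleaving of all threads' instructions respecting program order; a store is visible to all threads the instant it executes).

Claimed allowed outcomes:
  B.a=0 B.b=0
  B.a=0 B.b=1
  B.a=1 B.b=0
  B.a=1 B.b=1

outcome vector order: (B.a,B.b)
under SC → (0,0) (0,1) (1,0) (1,1) (2,1)
SC∖claimed = {(2,1)}

missing: B.a=2 B.b=1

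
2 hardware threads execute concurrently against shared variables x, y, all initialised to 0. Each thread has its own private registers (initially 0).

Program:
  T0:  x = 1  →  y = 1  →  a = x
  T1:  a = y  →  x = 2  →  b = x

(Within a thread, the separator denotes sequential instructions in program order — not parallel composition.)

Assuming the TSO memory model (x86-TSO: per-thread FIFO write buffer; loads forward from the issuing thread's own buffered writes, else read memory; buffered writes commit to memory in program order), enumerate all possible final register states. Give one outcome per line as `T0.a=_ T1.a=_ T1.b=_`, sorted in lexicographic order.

T0.a=1 T1.a=0 T1.b=1
T0.a=1 T1.a=0 T1.b=2
T0.a=1 T1.a=1 T1.b=2
T0.a=2 T1.a=0 T1.b=2
T0.a=2 T1.a=1 T1.b=2

outcome vector order: (T0.a,T1.a,T1.b)
|TSO outcomes| = 5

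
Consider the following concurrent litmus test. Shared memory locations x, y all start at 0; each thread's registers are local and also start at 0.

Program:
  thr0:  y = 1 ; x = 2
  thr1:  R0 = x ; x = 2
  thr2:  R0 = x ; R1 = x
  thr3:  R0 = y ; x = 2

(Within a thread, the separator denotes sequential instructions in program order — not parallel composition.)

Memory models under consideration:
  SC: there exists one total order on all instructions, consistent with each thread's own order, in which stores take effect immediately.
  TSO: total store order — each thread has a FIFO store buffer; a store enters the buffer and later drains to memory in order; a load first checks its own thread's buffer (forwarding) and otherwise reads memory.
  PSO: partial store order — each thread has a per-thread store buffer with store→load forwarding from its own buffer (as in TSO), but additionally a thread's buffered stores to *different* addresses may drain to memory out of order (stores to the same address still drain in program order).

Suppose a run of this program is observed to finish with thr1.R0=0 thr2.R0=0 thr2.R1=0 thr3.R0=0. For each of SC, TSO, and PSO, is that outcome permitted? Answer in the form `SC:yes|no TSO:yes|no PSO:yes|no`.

outcome vector order: (thr1.R0,thr2.R0,thr2.R1,thr3.R0)
[SC] allowed = {<0 0 0 0> <0 0 0 1> <0 0 2 0> <0 0 2 1> <0 2 2 0> <0 2 2 1> <2 0 0 0> <2 0 0 1> <2 0 2 0> <2 0 2 1> <2 2 2 0> <2 2 2 1>}
[TSO] allowed = {<0 0 0 0> <0 0 0 1> <0 0 2 0> <0 0 2 1> <0 2 2 0> <0 2 2 1> <2 0 0 0> <2 0 0 1> <2 0 2 0> <2 0 2 1> <2 2 2 0> <2 2 2 1>}
[PSO] allowed = {<0 0 0 0> <0 0 0 1> <0 0 2 0> <0 0 2 1> <0 2 2 0> <0 2 2 1> <2 0 0 0> <2 0 0 1> <2 0 2 0> <2 0 2 1> <2 2 2 0> <2 2 2 1>}
target <0 0 0 0> ∈ {SC,TSO,PSO}

SC:yes TSO:yes PSO:yes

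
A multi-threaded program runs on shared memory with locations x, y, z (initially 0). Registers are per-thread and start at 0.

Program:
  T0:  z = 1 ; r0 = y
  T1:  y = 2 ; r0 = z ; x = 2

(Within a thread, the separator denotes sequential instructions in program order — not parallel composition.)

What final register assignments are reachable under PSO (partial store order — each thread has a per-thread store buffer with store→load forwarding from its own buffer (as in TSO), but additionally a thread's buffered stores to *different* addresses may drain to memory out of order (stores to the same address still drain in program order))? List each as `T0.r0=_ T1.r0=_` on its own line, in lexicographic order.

outcome vector order: (T0.r0,T1.r0)
|PSO outcomes| = 4

T0.r0=0 T1.r0=0
T0.r0=0 T1.r0=1
T0.r0=2 T1.r0=0
T0.r0=2 T1.r0=1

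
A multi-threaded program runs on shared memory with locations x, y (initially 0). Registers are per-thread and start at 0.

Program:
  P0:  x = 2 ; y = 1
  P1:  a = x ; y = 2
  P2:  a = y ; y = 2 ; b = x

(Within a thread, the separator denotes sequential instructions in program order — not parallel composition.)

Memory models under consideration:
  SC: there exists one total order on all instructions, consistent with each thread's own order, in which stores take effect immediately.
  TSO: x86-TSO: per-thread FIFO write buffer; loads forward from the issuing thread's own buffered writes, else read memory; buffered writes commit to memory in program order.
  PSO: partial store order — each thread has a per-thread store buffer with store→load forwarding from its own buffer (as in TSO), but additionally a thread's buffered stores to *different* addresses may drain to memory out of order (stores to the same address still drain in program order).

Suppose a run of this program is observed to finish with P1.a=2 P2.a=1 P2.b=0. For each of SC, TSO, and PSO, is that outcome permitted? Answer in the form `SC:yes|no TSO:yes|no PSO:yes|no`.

outcome vector order: (P1.a,P2.a,P2.b)
SC: 9 outcomes — {(0,0,0) (0,0,2) (0,1,2) (0,2,0) (0,2,2) (2,0,0) (2,0,2) (2,1,2) (2,2,2)}
TSO: 9 outcomes — {(0,0,0) (0,0,2) (0,1,2) (0,2,0) (0,2,2) (2,0,0) (2,0,2) (2,1,2) (2,2,2)}
PSO: 11 outcomes — {(0,0,0) (0,0,2) (0,1,0) (0,1,2) (0,2,0) (0,2,2) (2,0,0) (2,0,2) (2,1,0) (2,1,2) (2,2,2)}
target (2,1,0) ∈ {PSO}

SC:no TSO:no PSO:yes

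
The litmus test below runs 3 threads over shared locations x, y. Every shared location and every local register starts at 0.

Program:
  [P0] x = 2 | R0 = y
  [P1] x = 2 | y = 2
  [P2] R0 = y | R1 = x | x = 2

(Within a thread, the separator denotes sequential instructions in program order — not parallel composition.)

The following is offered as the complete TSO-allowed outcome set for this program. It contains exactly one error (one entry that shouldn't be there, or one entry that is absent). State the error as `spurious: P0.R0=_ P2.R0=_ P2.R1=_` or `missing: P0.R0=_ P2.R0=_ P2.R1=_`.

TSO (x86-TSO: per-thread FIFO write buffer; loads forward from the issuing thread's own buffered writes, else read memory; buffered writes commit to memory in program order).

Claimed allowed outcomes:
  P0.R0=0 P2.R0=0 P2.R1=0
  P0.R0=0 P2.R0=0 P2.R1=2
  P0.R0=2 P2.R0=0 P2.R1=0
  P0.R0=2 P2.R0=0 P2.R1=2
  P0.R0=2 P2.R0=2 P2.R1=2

outcome vector order: (P0.R0,P2.R0,P2.R1)
TSO: 6 outcomes — {<0 0 0> <0 0 2> <0 2 2> <2 0 0> <2 0 2> <2 2 2>}
TSO∖claimed = {<0 2 2>}

missing: P0.R0=0 P2.R0=2 P2.R1=2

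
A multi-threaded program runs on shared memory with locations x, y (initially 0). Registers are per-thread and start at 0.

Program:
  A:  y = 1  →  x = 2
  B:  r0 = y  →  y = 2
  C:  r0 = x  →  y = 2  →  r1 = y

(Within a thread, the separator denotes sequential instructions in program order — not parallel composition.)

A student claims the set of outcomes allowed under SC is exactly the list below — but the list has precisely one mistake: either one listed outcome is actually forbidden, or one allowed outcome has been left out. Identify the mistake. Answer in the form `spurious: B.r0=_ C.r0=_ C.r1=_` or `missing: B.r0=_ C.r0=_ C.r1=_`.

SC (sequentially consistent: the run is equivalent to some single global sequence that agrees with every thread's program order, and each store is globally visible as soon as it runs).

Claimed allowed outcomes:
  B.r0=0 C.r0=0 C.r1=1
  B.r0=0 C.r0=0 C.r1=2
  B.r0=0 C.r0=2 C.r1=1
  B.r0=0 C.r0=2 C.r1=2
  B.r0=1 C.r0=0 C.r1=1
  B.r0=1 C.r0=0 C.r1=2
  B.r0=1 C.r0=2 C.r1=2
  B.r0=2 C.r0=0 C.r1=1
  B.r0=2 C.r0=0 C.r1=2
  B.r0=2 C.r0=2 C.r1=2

outcome vector order: (B.r0,C.r0,C.r1)
under SC → <0 0 1> <0 0 2> <0 2 2> <1 0 1> <1 0 2> <1 2 2> <2 0 1> <2 0 2> <2 2 2>
claimed∖SC = {<0 2 1>}

spurious: B.r0=0 C.r0=2 C.r1=1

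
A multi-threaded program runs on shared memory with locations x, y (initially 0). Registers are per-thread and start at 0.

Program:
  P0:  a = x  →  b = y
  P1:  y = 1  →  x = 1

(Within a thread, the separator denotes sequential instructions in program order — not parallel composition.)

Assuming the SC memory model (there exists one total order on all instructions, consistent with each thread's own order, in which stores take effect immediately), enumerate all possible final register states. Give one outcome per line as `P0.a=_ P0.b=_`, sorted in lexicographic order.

outcome vector order: (P0.a,P0.b)
|SC outcomes| = 3

P0.a=0 P0.b=0
P0.a=0 P0.b=1
P0.a=1 P0.b=1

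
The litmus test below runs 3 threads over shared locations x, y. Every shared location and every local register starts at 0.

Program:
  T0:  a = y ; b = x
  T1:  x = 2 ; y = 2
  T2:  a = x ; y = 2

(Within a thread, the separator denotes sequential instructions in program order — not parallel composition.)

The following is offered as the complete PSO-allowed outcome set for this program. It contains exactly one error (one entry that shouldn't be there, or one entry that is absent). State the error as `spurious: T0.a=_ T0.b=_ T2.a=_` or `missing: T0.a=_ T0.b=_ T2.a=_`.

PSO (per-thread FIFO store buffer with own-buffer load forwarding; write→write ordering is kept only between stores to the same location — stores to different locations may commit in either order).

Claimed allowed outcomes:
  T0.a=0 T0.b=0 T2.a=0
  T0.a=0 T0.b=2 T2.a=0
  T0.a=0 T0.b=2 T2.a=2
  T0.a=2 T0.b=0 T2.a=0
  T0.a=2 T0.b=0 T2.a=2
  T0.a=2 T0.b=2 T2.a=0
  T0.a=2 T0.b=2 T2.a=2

missing: T0.a=0 T0.b=0 T2.a=2

outcome vector order: (T0.a,T0.b,T2.a)
under PSO → 0/0/0; 0/0/2; 0/2/0; 0/2/2; 2/0/0; 2/0/2; 2/2/0; 2/2/2
PSO∖claimed = {0/0/2}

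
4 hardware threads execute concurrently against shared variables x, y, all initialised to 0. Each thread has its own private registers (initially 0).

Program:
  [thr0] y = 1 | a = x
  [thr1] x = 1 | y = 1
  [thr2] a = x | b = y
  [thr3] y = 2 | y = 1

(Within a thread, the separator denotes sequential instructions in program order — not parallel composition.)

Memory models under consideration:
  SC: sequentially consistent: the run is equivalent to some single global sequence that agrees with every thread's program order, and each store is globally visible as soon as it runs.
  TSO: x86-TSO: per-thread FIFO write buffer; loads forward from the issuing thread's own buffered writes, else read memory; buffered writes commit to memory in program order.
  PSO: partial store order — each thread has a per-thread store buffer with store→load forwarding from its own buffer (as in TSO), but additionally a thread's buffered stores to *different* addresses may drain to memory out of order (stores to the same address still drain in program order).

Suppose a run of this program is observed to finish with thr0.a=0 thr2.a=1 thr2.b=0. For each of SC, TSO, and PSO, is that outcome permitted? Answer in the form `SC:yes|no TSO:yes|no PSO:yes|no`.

SC:no TSO:yes PSO:yes

outcome vector order: (thr0.a,thr2.a,thr2.b)
under SC → 0/0/0 0/0/1 0/0/2 0/1/1 0/1/2 1/0/0 1/0/1 1/0/2 1/1/0 1/1/1 1/1/2
under TSO → 0/0/0 0/0/1 0/0/2 0/1/0 0/1/1 0/1/2 1/0/0 1/0/1 1/0/2 1/1/0 1/1/1 1/1/2
under PSO → 0/0/0 0/0/1 0/0/2 0/1/0 0/1/1 0/1/2 1/0/0 1/0/1 1/0/2 1/1/0 1/1/1 1/1/2
target 0/1/0 ∈ {TSO,PSO}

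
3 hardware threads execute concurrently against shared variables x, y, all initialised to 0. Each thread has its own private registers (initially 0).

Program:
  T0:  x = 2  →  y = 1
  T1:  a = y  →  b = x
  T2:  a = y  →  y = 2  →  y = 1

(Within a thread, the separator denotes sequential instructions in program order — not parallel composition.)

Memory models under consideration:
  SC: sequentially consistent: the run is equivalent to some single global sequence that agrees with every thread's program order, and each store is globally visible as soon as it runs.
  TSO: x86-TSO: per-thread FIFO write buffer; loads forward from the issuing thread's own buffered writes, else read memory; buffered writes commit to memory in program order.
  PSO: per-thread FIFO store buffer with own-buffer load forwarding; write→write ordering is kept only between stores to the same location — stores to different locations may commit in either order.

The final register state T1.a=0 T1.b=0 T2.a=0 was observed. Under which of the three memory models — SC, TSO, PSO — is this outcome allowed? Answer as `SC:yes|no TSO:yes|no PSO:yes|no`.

outcome vector order: (T1.a,T1.b,T2.a)
[SC] allowed = {0/0/0; 0/0/1; 0/2/0; 0/2/1; 1/0/0; 1/2/0; 1/2/1; 2/0/0; 2/2/0; 2/2/1}
[TSO] allowed = {0/0/0; 0/0/1; 0/2/0; 0/2/1; 1/0/0; 1/2/0; 1/2/1; 2/0/0; 2/2/0; 2/2/1}
[PSO] allowed = {0/0/0; 0/0/1; 0/2/0; 0/2/1; 1/0/0; 1/0/1; 1/2/0; 1/2/1; 2/0/0; 2/0/1; 2/2/0; 2/2/1}
target 0/0/0 ∈ {SC,TSO,PSO}

SC:yes TSO:yes PSO:yes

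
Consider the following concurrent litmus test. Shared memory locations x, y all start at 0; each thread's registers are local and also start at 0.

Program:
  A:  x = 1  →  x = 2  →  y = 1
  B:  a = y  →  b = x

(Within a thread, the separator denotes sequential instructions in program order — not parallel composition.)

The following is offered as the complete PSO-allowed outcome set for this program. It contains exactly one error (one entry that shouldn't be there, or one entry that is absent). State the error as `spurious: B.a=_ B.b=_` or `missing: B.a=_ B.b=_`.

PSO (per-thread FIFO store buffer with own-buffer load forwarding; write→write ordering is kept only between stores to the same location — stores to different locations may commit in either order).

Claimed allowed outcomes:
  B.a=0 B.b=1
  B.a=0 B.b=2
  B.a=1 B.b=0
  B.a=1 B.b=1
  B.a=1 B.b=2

missing: B.a=0 B.b=0

outcome vector order: (B.a,B.b)
[PSO] allowed = {00; 01; 02; 10; 11; 12}
PSO∖claimed = {00}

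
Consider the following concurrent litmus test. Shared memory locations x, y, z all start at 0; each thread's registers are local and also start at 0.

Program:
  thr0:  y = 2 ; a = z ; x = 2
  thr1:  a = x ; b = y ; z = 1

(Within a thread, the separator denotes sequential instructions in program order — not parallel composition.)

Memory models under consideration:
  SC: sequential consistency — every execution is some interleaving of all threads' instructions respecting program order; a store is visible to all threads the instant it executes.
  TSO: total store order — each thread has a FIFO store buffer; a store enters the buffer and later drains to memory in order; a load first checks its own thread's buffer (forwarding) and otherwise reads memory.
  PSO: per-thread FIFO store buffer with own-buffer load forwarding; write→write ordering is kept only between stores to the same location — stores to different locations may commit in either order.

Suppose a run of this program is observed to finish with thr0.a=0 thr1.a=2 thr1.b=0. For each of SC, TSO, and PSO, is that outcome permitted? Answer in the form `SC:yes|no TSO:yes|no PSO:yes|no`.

outcome vector order: (thr0.a,thr1.a,thr1.b)
[SC] allowed = {(0,0,0), (0,0,2), (0,2,2), (1,0,0), (1,0,2)}
[TSO] allowed = {(0,0,0), (0,0,2), (0,2,2), (1,0,0), (1,0,2)}
[PSO] allowed = {(0,0,0), (0,0,2), (0,2,0), (0,2,2), (1,0,0), (1,0,2)}
target (0,2,0) ∈ {PSO}

SC:no TSO:no PSO:yes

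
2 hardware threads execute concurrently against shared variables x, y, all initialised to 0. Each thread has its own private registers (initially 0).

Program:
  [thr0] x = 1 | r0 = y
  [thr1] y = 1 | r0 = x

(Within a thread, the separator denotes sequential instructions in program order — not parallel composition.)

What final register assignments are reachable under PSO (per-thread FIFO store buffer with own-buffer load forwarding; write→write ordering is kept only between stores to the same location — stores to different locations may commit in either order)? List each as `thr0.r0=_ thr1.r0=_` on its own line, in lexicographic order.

thr0.r0=0 thr1.r0=0
thr0.r0=0 thr1.r0=1
thr0.r0=1 thr1.r0=0
thr0.r0=1 thr1.r0=1

outcome vector order: (thr0.r0,thr1.r0)
|PSO outcomes| = 4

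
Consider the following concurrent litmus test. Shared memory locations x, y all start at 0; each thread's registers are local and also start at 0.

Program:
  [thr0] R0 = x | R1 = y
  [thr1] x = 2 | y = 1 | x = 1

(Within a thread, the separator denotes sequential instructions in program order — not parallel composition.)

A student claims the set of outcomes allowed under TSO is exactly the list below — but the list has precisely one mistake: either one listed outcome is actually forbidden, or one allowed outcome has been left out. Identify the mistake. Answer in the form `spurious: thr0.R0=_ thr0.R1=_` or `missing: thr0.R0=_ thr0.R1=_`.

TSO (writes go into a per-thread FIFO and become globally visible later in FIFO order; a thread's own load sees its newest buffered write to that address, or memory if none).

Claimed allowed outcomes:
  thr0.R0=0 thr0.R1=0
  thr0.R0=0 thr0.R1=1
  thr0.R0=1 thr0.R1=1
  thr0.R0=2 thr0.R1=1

missing: thr0.R0=2 thr0.R1=0

outcome vector order: (thr0.R0,thr0.R1)
TSO (5): 00; 01; 11; 20; 21
TSO∖claimed = {20}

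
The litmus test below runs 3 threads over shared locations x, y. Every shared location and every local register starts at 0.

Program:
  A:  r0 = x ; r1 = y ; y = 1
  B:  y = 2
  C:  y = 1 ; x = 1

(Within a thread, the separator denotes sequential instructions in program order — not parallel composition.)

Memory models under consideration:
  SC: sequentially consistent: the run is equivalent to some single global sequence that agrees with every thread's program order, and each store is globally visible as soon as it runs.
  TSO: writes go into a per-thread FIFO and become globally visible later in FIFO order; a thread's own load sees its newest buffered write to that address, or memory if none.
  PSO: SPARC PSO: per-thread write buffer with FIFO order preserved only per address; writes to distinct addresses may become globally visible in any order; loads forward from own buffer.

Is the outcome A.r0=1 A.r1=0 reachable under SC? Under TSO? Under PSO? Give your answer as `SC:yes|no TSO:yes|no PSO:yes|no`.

SC:no TSO:no PSO:yes

outcome vector order: (A.r0,A.r1)
under SC → (0,0) (0,1) (0,2) (1,1) (1,2)
under TSO → (0,0) (0,1) (0,2) (1,1) (1,2)
under PSO → (0,0) (0,1) (0,2) (1,0) (1,1) (1,2)
target (1,0) ∈ {PSO}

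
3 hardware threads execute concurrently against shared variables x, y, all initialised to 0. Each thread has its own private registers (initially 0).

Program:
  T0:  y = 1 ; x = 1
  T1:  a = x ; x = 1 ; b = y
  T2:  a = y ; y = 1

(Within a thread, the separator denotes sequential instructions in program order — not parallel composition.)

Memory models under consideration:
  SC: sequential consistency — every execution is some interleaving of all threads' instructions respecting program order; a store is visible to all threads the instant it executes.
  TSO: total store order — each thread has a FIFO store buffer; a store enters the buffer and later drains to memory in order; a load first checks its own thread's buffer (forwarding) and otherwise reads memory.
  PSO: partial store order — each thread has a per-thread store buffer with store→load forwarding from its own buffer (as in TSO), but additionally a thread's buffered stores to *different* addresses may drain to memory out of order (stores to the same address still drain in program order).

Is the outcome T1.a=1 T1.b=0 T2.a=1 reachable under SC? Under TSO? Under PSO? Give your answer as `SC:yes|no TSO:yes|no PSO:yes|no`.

outcome vector order: (T1.a,T1.b,T2.a)
under SC → (0,0,0); (0,0,1); (0,1,0); (0,1,1); (1,1,0); (1,1,1)
under TSO → (0,0,0); (0,0,1); (0,1,0); (0,1,1); (1,1,0); (1,1,1)
under PSO → (0,0,0); (0,0,1); (0,1,0); (0,1,1); (1,0,0); (1,0,1); (1,1,0); (1,1,1)
target (1,0,1) ∈ {PSO}

SC:no TSO:no PSO:yes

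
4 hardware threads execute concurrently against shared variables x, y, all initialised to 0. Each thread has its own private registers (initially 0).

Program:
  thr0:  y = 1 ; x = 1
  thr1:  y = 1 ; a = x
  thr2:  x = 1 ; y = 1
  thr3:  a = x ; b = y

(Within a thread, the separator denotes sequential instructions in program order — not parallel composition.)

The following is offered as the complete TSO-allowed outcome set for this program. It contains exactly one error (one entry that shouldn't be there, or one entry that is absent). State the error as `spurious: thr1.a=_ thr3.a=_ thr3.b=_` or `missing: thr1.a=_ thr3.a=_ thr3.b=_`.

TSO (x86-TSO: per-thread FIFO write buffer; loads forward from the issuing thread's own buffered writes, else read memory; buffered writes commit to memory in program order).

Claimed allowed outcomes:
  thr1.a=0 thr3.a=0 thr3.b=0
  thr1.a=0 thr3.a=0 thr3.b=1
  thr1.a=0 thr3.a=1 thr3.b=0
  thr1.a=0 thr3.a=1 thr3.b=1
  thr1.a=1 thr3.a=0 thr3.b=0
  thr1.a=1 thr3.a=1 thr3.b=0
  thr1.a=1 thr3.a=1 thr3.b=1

missing: thr1.a=1 thr3.a=0 thr3.b=1

outcome vector order: (thr1.a,thr3.a,thr3.b)
[TSO] allowed = {0/0/0, 0/0/1, 0/1/0, 0/1/1, 1/0/0, 1/0/1, 1/1/0, 1/1/1}
TSO∖claimed = {1/0/1}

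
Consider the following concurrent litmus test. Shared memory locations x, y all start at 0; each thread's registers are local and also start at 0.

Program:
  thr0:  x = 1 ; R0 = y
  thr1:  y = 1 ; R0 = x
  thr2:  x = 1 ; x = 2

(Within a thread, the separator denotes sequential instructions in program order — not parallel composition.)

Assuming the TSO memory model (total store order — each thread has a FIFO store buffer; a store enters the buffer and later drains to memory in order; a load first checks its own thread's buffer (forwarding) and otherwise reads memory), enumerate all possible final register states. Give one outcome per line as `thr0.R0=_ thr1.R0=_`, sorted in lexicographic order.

thr0.R0=0 thr1.R0=0
thr0.R0=0 thr1.R0=1
thr0.R0=0 thr1.R0=2
thr0.R0=1 thr1.R0=0
thr0.R0=1 thr1.R0=1
thr0.R0=1 thr1.R0=2

outcome vector order: (thr0.R0,thr1.R0)
|TSO outcomes| = 6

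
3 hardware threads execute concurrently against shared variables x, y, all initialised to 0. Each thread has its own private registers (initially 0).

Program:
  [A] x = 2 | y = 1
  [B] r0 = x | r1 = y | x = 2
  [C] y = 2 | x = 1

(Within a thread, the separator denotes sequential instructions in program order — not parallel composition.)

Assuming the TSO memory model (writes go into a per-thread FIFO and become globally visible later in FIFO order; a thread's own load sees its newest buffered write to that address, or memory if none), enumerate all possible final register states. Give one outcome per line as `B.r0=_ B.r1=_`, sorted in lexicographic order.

B.r0=0 B.r1=0
B.r0=0 B.r1=1
B.r0=0 B.r1=2
B.r0=1 B.r1=1
B.r0=1 B.r1=2
B.r0=2 B.r1=0
B.r0=2 B.r1=1
B.r0=2 B.r1=2

outcome vector order: (B.r0,B.r1)
|TSO outcomes| = 8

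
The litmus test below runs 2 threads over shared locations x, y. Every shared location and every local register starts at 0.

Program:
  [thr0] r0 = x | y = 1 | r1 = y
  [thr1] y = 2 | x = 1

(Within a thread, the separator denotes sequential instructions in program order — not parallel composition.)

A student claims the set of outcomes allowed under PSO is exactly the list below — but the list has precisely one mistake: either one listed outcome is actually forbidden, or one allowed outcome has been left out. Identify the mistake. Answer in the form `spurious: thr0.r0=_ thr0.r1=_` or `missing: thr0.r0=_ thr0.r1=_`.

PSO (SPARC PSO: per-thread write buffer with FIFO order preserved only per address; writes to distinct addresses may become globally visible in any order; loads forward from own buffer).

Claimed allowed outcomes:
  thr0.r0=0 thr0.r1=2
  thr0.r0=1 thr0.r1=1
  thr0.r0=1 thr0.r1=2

outcome vector order: (thr0.r0,thr0.r1)
PSO (4): 0/1 0/2 1/1 1/2
PSO∖claimed = {0/1}

missing: thr0.r0=0 thr0.r1=1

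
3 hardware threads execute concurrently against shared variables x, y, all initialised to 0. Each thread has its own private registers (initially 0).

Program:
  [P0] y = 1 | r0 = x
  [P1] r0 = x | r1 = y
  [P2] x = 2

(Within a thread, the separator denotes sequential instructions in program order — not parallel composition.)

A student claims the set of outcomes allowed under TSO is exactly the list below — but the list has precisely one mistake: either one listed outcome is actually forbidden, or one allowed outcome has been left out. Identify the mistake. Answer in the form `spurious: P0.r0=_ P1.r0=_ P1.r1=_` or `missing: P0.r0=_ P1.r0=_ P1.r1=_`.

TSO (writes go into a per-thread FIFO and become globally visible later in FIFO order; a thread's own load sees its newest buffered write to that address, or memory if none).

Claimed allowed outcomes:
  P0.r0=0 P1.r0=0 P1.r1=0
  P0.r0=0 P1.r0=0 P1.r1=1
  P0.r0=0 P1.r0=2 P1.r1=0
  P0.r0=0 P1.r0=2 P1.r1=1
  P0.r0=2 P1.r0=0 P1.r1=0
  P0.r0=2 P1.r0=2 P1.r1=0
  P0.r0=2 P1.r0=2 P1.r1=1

outcome vector order: (P0.r0,P1.r0,P1.r1)
[TSO] allowed = {000, 001, 020, 021, 200, 201, 220, 221}
TSO∖claimed = {201}

missing: P0.r0=2 P1.r0=0 P1.r1=1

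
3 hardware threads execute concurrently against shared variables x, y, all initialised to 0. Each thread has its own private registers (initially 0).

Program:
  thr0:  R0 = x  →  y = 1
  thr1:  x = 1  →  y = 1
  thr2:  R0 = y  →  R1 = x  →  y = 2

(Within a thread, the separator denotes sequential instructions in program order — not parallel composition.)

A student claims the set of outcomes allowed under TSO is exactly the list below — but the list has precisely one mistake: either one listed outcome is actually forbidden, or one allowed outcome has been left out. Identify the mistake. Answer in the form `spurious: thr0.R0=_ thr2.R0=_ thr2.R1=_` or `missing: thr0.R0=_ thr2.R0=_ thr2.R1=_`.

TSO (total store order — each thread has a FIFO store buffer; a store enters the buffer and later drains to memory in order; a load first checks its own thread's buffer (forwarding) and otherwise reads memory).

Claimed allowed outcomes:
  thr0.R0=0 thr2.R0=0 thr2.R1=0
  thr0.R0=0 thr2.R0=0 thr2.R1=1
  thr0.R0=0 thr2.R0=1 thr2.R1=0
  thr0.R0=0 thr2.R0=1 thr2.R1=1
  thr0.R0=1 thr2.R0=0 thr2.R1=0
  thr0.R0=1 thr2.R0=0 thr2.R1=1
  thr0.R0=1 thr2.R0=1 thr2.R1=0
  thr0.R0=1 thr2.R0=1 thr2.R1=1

spurious: thr0.R0=1 thr2.R0=1 thr2.R1=0

outcome vector order: (thr0.R0,thr2.R0,thr2.R1)
[TSO] allowed = {0/0/0, 0/0/1, 0/1/0, 0/1/1, 1/0/0, 1/0/1, 1/1/1}
claimed∖TSO = {1/1/0}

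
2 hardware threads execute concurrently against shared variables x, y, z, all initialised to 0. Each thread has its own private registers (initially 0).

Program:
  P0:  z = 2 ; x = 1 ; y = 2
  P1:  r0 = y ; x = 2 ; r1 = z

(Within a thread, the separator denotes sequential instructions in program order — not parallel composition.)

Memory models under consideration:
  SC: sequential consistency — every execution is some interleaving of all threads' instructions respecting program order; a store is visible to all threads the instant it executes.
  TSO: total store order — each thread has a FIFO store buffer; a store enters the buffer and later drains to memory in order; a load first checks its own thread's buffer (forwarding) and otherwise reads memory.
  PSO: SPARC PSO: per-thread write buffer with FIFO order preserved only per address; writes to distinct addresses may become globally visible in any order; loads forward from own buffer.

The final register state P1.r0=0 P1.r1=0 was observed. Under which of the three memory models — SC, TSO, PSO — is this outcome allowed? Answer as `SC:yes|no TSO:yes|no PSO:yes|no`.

outcome vector order: (P1.r0,P1.r1)
SC: 3 outcomes — {(0,0) (0,2) (2,2)}
TSO: 3 outcomes — {(0,0) (0,2) (2,2)}
PSO: 4 outcomes — {(0,0) (0,2) (2,0) (2,2)}
target (0,0) ∈ {SC,TSO,PSO}

SC:yes TSO:yes PSO:yes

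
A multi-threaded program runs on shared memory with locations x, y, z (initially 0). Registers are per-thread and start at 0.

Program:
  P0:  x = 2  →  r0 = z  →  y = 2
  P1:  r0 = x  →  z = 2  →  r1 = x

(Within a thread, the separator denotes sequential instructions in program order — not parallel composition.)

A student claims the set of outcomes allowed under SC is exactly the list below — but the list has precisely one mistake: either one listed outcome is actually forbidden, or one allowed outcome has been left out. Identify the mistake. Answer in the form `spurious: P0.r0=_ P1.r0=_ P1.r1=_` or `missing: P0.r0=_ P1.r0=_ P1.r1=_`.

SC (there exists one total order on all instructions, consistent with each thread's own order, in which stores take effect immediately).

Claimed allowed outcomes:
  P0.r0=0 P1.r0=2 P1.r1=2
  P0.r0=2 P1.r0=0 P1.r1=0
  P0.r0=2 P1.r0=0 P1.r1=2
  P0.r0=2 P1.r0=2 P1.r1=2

outcome vector order: (P0.r0,P1.r0,P1.r1)
[SC] allowed = {0/0/2, 0/2/2, 2/0/0, 2/0/2, 2/2/2}
SC∖claimed = {0/0/2}

missing: P0.r0=0 P1.r0=0 P1.r1=2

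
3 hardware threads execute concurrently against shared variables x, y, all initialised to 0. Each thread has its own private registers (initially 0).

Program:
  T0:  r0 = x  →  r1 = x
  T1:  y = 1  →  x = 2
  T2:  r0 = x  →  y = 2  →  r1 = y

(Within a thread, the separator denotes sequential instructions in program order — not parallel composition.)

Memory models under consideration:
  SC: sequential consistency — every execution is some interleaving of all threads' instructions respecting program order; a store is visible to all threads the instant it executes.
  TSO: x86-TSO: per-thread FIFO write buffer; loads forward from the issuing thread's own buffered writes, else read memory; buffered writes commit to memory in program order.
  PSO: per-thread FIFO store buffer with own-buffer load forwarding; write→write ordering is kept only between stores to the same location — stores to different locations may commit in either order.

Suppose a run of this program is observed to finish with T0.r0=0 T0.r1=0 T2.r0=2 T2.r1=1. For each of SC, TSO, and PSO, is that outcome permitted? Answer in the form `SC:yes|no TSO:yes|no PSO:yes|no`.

SC:no TSO:no PSO:yes

outcome vector order: (T0.r0,T0.r1,T2.r0,T2.r1)
[SC] allowed = {<0 0 0 1>; <0 0 0 2>; <0 0 2 2>; <0 2 0 1>; <0 2 0 2>; <0 2 2 2>; <2 2 0 1>; <2 2 0 2>; <2 2 2 2>}
[TSO] allowed = {<0 0 0 1>; <0 0 0 2>; <0 0 2 2>; <0 2 0 1>; <0 2 0 2>; <0 2 2 2>; <2 2 0 1>; <2 2 0 2>; <2 2 2 2>}
[PSO] allowed = {<0 0 0 1>; <0 0 0 2>; <0 0 2 1>; <0 0 2 2>; <0 2 0 1>; <0 2 0 2>; <0 2 2 1>; <0 2 2 2>; <2 2 0 1>; <2 2 0 2>; <2 2 2 1>; <2 2 2 2>}
target <0 0 2 1> ∈ {PSO}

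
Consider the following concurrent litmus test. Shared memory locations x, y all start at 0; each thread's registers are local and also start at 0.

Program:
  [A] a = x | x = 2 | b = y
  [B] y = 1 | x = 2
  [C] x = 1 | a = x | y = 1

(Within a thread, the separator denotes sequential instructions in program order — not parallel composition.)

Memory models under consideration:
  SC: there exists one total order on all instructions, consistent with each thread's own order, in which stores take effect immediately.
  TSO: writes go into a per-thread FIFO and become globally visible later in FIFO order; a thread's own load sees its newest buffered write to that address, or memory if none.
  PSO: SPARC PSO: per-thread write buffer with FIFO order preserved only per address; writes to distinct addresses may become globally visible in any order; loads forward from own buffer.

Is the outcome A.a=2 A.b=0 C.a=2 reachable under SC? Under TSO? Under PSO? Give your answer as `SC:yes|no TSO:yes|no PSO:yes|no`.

outcome vector order: (A.a,A.b,C.a)
[SC] allowed = {<0 0 1>; <0 0 2>; <0 1 1>; <0 1 2>; <1 0 1>; <1 0 2>; <1 1 1>; <1 1 2>; <2 1 1>; <2 1 2>}
[TSO] allowed = {<0 0 1>; <0 0 2>; <0 1 1>; <0 1 2>; <1 0 1>; <1 0 2>; <1 1 1>; <1 1 2>; <2 1 1>; <2 1 2>}
[PSO] allowed = {<0 0 1>; <0 0 2>; <0 1 1>; <0 1 2>; <1 0 1>; <1 0 2>; <1 1 1>; <1 1 2>; <2 0 1>; <2 0 2>; <2 1 1>; <2 1 2>}
target <2 0 2> ∈ {PSO}

SC:no TSO:no PSO:yes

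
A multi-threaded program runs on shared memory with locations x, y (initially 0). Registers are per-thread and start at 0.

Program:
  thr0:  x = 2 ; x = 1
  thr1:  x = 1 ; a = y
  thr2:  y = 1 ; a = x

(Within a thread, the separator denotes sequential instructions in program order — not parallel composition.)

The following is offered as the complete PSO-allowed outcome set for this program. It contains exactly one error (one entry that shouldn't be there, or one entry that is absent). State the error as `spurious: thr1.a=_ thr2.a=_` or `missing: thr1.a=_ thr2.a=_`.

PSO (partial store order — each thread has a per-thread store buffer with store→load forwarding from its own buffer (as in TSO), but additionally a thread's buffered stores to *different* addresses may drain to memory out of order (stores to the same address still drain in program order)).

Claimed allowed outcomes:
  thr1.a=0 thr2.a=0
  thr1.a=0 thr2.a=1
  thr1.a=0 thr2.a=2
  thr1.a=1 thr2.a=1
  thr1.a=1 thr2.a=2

outcome vector order: (thr1.a,thr2.a)
PSO: 6 outcomes — {(0,0), (0,1), (0,2), (1,0), (1,1), (1,2)}
PSO∖claimed = {(1,0)}

missing: thr1.a=1 thr2.a=0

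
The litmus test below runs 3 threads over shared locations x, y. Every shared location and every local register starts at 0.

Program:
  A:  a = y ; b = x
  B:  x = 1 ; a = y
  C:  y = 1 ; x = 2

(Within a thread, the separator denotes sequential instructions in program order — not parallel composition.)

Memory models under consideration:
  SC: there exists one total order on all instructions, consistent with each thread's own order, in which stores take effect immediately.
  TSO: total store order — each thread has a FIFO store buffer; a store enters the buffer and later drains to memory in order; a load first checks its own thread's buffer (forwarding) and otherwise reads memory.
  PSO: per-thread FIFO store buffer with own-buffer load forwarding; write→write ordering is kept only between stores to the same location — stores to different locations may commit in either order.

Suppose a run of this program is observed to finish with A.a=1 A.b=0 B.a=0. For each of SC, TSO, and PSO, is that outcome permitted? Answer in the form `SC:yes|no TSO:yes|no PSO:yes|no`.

outcome vector order: (A.a,A.b,B.a)
under SC → 000 001 010 011 020 021 101 110 111 120 121
under TSO → 000 001 010 011 020 021 100 101 110 111 120 121
under PSO → 000 001 010 011 020 021 100 101 110 111 120 121
target 100 ∈ {TSO,PSO}

SC:no TSO:yes PSO:yes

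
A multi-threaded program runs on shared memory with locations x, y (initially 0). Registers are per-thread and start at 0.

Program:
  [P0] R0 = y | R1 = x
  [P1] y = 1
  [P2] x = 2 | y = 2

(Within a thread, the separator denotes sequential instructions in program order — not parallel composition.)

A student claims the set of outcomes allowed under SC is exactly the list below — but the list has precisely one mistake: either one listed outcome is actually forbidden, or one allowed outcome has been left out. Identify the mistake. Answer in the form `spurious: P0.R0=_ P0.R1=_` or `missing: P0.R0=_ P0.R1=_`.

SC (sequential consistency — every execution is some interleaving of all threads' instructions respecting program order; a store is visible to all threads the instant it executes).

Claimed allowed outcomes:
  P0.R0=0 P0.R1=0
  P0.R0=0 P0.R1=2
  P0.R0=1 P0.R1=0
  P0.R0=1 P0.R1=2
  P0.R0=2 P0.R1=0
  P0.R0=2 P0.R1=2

spurious: P0.R0=2 P0.R1=0

outcome vector order: (P0.R0,P0.R1)
SC (5): <0 0> <0 2> <1 0> <1 2> <2 2>
claimed∖SC = {<2 0>}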